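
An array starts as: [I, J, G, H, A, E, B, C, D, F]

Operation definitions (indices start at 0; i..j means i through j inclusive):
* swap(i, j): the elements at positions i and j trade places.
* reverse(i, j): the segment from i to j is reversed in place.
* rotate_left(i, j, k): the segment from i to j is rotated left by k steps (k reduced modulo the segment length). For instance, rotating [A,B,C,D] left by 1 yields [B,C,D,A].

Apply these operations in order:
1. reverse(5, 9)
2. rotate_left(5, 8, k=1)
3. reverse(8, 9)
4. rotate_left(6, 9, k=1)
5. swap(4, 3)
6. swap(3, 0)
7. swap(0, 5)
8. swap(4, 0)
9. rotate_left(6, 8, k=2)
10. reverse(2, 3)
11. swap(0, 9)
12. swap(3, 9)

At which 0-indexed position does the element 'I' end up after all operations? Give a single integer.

After 1 (reverse(5, 9)): [I, J, G, H, A, F, D, C, B, E]
After 2 (rotate_left(5, 8, k=1)): [I, J, G, H, A, D, C, B, F, E]
After 3 (reverse(8, 9)): [I, J, G, H, A, D, C, B, E, F]
After 4 (rotate_left(6, 9, k=1)): [I, J, G, H, A, D, B, E, F, C]
After 5 (swap(4, 3)): [I, J, G, A, H, D, B, E, F, C]
After 6 (swap(3, 0)): [A, J, G, I, H, D, B, E, F, C]
After 7 (swap(0, 5)): [D, J, G, I, H, A, B, E, F, C]
After 8 (swap(4, 0)): [H, J, G, I, D, A, B, E, F, C]
After 9 (rotate_left(6, 8, k=2)): [H, J, G, I, D, A, F, B, E, C]
After 10 (reverse(2, 3)): [H, J, I, G, D, A, F, B, E, C]
After 11 (swap(0, 9)): [C, J, I, G, D, A, F, B, E, H]
After 12 (swap(3, 9)): [C, J, I, H, D, A, F, B, E, G]

Answer: 2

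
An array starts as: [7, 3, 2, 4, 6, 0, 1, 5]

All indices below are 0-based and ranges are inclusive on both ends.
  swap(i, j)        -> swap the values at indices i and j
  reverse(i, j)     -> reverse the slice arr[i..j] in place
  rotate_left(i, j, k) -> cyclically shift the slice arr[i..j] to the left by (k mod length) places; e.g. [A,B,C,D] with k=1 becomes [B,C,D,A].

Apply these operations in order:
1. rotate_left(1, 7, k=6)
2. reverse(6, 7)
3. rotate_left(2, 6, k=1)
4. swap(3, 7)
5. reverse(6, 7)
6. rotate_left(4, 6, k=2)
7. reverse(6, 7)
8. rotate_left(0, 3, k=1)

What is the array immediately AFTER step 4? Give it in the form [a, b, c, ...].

Answer: [7, 5, 2, 0, 6, 1, 3, 4]

Derivation:
After 1 (rotate_left(1, 7, k=6)): [7, 5, 3, 2, 4, 6, 0, 1]
After 2 (reverse(6, 7)): [7, 5, 3, 2, 4, 6, 1, 0]
After 3 (rotate_left(2, 6, k=1)): [7, 5, 2, 4, 6, 1, 3, 0]
After 4 (swap(3, 7)): [7, 5, 2, 0, 6, 1, 3, 4]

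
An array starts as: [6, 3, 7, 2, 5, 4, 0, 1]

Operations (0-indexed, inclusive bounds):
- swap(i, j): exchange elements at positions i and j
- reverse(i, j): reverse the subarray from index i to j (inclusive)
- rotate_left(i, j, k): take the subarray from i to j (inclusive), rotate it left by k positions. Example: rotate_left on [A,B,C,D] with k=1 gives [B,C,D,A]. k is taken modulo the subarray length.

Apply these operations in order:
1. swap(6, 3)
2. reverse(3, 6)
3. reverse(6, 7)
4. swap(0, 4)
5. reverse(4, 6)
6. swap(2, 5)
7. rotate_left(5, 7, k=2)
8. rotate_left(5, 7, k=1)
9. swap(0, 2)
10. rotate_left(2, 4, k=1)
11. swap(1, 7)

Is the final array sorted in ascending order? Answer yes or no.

Answer: no

Derivation:
After 1 (swap(6, 3)): [6, 3, 7, 0, 5, 4, 2, 1]
After 2 (reverse(3, 6)): [6, 3, 7, 2, 4, 5, 0, 1]
After 3 (reverse(6, 7)): [6, 3, 7, 2, 4, 5, 1, 0]
After 4 (swap(0, 4)): [4, 3, 7, 2, 6, 5, 1, 0]
After 5 (reverse(4, 6)): [4, 3, 7, 2, 1, 5, 6, 0]
After 6 (swap(2, 5)): [4, 3, 5, 2, 1, 7, 6, 0]
After 7 (rotate_left(5, 7, k=2)): [4, 3, 5, 2, 1, 0, 7, 6]
After 8 (rotate_left(5, 7, k=1)): [4, 3, 5, 2, 1, 7, 6, 0]
After 9 (swap(0, 2)): [5, 3, 4, 2, 1, 7, 6, 0]
After 10 (rotate_left(2, 4, k=1)): [5, 3, 2, 1, 4, 7, 6, 0]
After 11 (swap(1, 7)): [5, 0, 2, 1, 4, 7, 6, 3]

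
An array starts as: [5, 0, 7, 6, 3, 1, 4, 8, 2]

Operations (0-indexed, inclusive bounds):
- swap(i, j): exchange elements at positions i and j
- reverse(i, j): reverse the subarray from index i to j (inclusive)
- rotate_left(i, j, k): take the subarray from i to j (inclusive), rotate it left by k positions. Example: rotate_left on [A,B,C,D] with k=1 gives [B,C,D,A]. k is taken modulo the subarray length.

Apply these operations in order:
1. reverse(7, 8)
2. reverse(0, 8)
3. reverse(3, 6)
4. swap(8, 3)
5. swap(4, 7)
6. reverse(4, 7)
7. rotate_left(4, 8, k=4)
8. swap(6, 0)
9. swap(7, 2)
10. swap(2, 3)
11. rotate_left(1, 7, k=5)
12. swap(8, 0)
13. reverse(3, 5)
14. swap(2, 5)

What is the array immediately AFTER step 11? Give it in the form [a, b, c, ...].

Answer: [1, 8, 4, 2, 5, 3, 7, 6, 0]

Derivation:
After 1 (reverse(7, 8)): [5, 0, 7, 6, 3, 1, 4, 2, 8]
After 2 (reverse(0, 8)): [8, 2, 4, 1, 3, 6, 7, 0, 5]
After 3 (reverse(3, 6)): [8, 2, 4, 7, 6, 3, 1, 0, 5]
After 4 (swap(8, 3)): [8, 2, 4, 5, 6, 3, 1, 0, 7]
After 5 (swap(4, 7)): [8, 2, 4, 5, 0, 3, 1, 6, 7]
After 6 (reverse(4, 7)): [8, 2, 4, 5, 6, 1, 3, 0, 7]
After 7 (rotate_left(4, 8, k=4)): [8, 2, 4, 5, 7, 6, 1, 3, 0]
After 8 (swap(6, 0)): [1, 2, 4, 5, 7, 6, 8, 3, 0]
After 9 (swap(7, 2)): [1, 2, 3, 5, 7, 6, 8, 4, 0]
After 10 (swap(2, 3)): [1, 2, 5, 3, 7, 6, 8, 4, 0]
After 11 (rotate_left(1, 7, k=5)): [1, 8, 4, 2, 5, 3, 7, 6, 0]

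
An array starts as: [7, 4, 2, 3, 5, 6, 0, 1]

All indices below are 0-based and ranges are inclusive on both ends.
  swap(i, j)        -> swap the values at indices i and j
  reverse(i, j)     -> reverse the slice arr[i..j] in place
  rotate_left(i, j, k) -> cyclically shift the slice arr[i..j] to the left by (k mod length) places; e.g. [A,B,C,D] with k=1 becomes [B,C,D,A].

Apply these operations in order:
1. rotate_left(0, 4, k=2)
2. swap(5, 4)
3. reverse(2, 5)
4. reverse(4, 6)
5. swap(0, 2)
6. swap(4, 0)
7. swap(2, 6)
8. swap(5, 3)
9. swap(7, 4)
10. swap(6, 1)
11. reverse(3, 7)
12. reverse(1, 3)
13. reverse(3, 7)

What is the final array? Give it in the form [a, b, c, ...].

Answer: [0, 4, 7, 5, 1, 6, 3, 2]

Derivation:
After 1 (rotate_left(0, 4, k=2)): [2, 3, 5, 7, 4, 6, 0, 1]
After 2 (swap(5, 4)): [2, 3, 5, 7, 6, 4, 0, 1]
After 3 (reverse(2, 5)): [2, 3, 4, 6, 7, 5, 0, 1]
After 4 (reverse(4, 6)): [2, 3, 4, 6, 0, 5, 7, 1]
After 5 (swap(0, 2)): [4, 3, 2, 6, 0, 5, 7, 1]
After 6 (swap(4, 0)): [0, 3, 2, 6, 4, 5, 7, 1]
After 7 (swap(2, 6)): [0, 3, 7, 6, 4, 5, 2, 1]
After 8 (swap(5, 3)): [0, 3, 7, 5, 4, 6, 2, 1]
After 9 (swap(7, 4)): [0, 3, 7, 5, 1, 6, 2, 4]
After 10 (swap(6, 1)): [0, 2, 7, 5, 1, 6, 3, 4]
After 11 (reverse(3, 7)): [0, 2, 7, 4, 3, 6, 1, 5]
After 12 (reverse(1, 3)): [0, 4, 7, 2, 3, 6, 1, 5]
After 13 (reverse(3, 7)): [0, 4, 7, 5, 1, 6, 3, 2]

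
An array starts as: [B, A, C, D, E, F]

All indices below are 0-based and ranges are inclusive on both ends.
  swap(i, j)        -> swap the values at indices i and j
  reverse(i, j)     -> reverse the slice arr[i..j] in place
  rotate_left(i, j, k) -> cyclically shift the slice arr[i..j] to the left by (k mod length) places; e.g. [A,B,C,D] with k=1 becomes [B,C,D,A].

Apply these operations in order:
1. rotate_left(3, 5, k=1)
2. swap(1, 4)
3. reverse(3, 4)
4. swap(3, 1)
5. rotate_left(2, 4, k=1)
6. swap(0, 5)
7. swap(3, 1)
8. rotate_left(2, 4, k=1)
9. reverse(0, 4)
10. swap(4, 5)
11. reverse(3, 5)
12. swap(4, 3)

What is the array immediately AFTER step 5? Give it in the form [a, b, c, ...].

After 1 (rotate_left(3, 5, k=1)): [B, A, C, E, F, D]
After 2 (swap(1, 4)): [B, F, C, E, A, D]
After 3 (reverse(3, 4)): [B, F, C, A, E, D]
After 4 (swap(3, 1)): [B, A, C, F, E, D]
After 5 (rotate_left(2, 4, k=1)): [B, A, F, E, C, D]

Answer: [B, A, F, E, C, D]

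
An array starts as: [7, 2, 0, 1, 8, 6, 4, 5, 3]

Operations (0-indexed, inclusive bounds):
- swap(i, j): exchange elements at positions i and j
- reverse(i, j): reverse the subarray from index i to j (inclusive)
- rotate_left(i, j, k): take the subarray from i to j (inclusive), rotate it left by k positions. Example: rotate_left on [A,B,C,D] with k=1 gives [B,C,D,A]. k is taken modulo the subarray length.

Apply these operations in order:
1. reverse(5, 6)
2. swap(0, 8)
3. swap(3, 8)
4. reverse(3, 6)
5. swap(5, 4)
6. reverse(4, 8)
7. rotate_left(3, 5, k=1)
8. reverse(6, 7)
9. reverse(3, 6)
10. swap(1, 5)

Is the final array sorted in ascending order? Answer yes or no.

After 1 (reverse(5, 6)): [7, 2, 0, 1, 8, 4, 6, 5, 3]
After 2 (swap(0, 8)): [3, 2, 0, 1, 8, 4, 6, 5, 7]
After 3 (swap(3, 8)): [3, 2, 0, 7, 8, 4, 6, 5, 1]
After 4 (reverse(3, 6)): [3, 2, 0, 6, 4, 8, 7, 5, 1]
After 5 (swap(5, 4)): [3, 2, 0, 6, 8, 4, 7, 5, 1]
After 6 (reverse(4, 8)): [3, 2, 0, 6, 1, 5, 7, 4, 8]
After 7 (rotate_left(3, 5, k=1)): [3, 2, 0, 1, 5, 6, 7, 4, 8]
After 8 (reverse(6, 7)): [3, 2, 0, 1, 5, 6, 4, 7, 8]
After 9 (reverse(3, 6)): [3, 2, 0, 4, 6, 5, 1, 7, 8]
After 10 (swap(1, 5)): [3, 5, 0, 4, 6, 2, 1, 7, 8]

Answer: no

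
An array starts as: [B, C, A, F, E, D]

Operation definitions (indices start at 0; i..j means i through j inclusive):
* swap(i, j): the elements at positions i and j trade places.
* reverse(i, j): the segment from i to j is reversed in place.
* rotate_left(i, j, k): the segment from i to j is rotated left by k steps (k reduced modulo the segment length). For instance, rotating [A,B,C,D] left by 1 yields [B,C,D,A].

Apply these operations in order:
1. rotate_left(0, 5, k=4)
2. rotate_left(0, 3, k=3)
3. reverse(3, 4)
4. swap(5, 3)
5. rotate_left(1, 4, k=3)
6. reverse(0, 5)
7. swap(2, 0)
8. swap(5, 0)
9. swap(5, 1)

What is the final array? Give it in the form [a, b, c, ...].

Answer: [C, D, A, E, B, F]

Derivation:
After 1 (rotate_left(0, 5, k=4)): [E, D, B, C, A, F]
After 2 (rotate_left(0, 3, k=3)): [C, E, D, B, A, F]
After 3 (reverse(3, 4)): [C, E, D, A, B, F]
After 4 (swap(5, 3)): [C, E, D, F, B, A]
After 5 (rotate_left(1, 4, k=3)): [C, B, E, D, F, A]
After 6 (reverse(0, 5)): [A, F, D, E, B, C]
After 7 (swap(2, 0)): [D, F, A, E, B, C]
After 8 (swap(5, 0)): [C, F, A, E, B, D]
After 9 (swap(5, 1)): [C, D, A, E, B, F]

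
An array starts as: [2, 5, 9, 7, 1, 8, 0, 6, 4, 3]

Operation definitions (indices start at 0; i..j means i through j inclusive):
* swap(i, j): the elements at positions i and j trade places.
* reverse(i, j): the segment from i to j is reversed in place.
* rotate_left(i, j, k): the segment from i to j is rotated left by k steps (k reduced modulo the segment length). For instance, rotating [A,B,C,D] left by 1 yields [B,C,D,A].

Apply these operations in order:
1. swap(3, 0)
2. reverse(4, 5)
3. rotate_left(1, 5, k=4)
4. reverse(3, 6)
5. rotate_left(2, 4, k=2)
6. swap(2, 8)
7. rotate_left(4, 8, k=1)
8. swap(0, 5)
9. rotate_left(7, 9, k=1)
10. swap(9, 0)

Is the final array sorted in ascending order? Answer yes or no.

Answer: no

Derivation:
After 1 (swap(3, 0)): [7, 5, 9, 2, 1, 8, 0, 6, 4, 3]
After 2 (reverse(4, 5)): [7, 5, 9, 2, 8, 1, 0, 6, 4, 3]
After 3 (rotate_left(1, 5, k=4)): [7, 1, 5, 9, 2, 8, 0, 6, 4, 3]
After 4 (reverse(3, 6)): [7, 1, 5, 0, 8, 2, 9, 6, 4, 3]
After 5 (rotate_left(2, 4, k=2)): [7, 1, 8, 5, 0, 2, 9, 6, 4, 3]
After 6 (swap(2, 8)): [7, 1, 4, 5, 0, 2, 9, 6, 8, 3]
After 7 (rotate_left(4, 8, k=1)): [7, 1, 4, 5, 2, 9, 6, 8, 0, 3]
After 8 (swap(0, 5)): [9, 1, 4, 5, 2, 7, 6, 8, 0, 3]
After 9 (rotate_left(7, 9, k=1)): [9, 1, 4, 5, 2, 7, 6, 0, 3, 8]
After 10 (swap(9, 0)): [8, 1, 4, 5, 2, 7, 6, 0, 3, 9]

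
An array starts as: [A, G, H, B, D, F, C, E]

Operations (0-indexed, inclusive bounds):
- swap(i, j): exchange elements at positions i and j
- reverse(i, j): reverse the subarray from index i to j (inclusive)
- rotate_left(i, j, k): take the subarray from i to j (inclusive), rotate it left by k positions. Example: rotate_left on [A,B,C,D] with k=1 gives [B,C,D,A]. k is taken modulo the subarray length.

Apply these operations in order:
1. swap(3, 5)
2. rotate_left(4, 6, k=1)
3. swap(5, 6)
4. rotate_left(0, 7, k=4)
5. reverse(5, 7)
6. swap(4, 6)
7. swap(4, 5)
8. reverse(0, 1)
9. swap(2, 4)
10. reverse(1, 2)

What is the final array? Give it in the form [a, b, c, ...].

After 1 (swap(3, 5)): [A, G, H, F, D, B, C, E]
After 2 (rotate_left(4, 6, k=1)): [A, G, H, F, B, C, D, E]
After 3 (swap(5, 6)): [A, G, H, F, B, D, C, E]
After 4 (rotate_left(0, 7, k=4)): [B, D, C, E, A, G, H, F]
After 5 (reverse(5, 7)): [B, D, C, E, A, F, H, G]
After 6 (swap(4, 6)): [B, D, C, E, H, F, A, G]
After 7 (swap(4, 5)): [B, D, C, E, F, H, A, G]
After 8 (reverse(0, 1)): [D, B, C, E, F, H, A, G]
After 9 (swap(2, 4)): [D, B, F, E, C, H, A, G]
After 10 (reverse(1, 2)): [D, F, B, E, C, H, A, G]

Answer: [D, F, B, E, C, H, A, G]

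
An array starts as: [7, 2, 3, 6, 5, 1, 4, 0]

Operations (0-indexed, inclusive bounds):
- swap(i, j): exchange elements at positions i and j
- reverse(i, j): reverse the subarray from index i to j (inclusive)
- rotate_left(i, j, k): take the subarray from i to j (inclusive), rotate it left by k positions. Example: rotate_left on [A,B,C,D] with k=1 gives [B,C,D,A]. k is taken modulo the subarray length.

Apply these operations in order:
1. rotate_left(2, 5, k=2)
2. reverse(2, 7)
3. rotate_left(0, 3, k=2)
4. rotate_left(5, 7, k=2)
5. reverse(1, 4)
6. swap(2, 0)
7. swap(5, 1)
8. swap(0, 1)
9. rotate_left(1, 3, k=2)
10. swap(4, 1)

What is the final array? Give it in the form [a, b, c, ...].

After 1 (rotate_left(2, 5, k=2)): [7, 2, 5, 1, 3, 6, 4, 0]
After 2 (reverse(2, 7)): [7, 2, 0, 4, 6, 3, 1, 5]
After 3 (rotate_left(0, 3, k=2)): [0, 4, 7, 2, 6, 3, 1, 5]
After 4 (rotate_left(5, 7, k=2)): [0, 4, 7, 2, 6, 5, 3, 1]
After 5 (reverse(1, 4)): [0, 6, 2, 7, 4, 5, 3, 1]
After 6 (swap(2, 0)): [2, 6, 0, 7, 4, 5, 3, 1]
After 7 (swap(5, 1)): [2, 5, 0, 7, 4, 6, 3, 1]
After 8 (swap(0, 1)): [5, 2, 0, 7, 4, 6, 3, 1]
After 9 (rotate_left(1, 3, k=2)): [5, 7, 2, 0, 4, 6, 3, 1]
After 10 (swap(4, 1)): [5, 4, 2, 0, 7, 6, 3, 1]

Answer: [5, 4, 2, 0, 7, 6, 3, 1]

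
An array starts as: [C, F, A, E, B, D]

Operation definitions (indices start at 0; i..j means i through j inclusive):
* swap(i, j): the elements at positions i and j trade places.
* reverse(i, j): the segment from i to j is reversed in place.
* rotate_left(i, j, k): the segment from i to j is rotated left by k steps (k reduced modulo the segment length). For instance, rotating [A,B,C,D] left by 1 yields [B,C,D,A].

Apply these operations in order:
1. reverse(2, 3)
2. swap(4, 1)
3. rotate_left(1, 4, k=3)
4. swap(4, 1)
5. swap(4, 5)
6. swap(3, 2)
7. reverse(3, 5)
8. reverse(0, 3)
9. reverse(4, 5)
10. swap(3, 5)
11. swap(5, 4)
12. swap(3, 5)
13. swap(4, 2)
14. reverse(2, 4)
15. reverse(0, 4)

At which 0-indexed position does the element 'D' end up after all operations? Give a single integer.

Answer: 5

Derivation:
After 1 (reverse(2, 3)): [C, F, E, A, B, D]
After 2 (swap(4, 1)): [C, B, E, A, F, D]
After 3 (rotate_left(1, 4, k=3)): [C, F, B, E, A, D]
After 4 (swap(4, 1)): [C, A, B, E, F, D]
After 5 (swap(4, 5)): [C, A, B, E, D, F]
After 6 (swap(3, 2)): [C, A, E, B, D, F]
After 7 (reverse(3, 5)): [C, A, E, F, D, B]
After 8 (reverse(0, 3)): [F, E, A, C, D, B]
After 9 (reverse(4, 5)): [F, E, A, C, B, D]
After 10 (swap(3, 5)): [F, E, A, D, B, C]
After 11 (swap(5, 4)): [F, E, A, D, C, B]
After 12 (swap(3, 5)): [F, E, A, B, C, D]
After 13 (swap(4, 2)): [F, E, C, B, A, D]
After 14 (reverse(2, 4)): [F, E, A, B, C, D]
After 15 (reverse(0, 4)): [C, B, A, E, F, D]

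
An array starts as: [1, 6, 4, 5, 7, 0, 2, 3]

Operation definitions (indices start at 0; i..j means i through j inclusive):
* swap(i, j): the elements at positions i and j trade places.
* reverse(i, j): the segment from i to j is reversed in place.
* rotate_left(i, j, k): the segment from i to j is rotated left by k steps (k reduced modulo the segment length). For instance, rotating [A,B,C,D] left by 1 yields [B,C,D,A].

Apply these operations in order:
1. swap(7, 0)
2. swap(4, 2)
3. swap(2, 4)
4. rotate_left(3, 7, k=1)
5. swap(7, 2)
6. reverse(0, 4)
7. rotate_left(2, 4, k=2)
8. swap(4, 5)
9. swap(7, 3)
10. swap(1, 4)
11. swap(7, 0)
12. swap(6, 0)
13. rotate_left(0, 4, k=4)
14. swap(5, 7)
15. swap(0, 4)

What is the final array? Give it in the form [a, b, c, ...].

After 1 (swap(7, 0)): [3, 6, 4, 5, 7, 0, 2, 1]
After 2 (swap(4, 2)): [3, 6, 7, 5, 4, 0, 2, 1]
After 3 (swap(2, 4)): [3, 6, 4, 5, 7, 0, 2, 1]
After 4 (rotate_left(3, 7, k=1)): [3, 6, 4, 7, 0, 2, 1, 5]
After 5 (swap(7, 2)): [3, 6, 5, 7, 0, 2, 1, 4]
After 6 (reverse(0, 4)): [0, 7, 5, 6, 3, 2, 1, 4]
After 7 (rotate_left(2, 4, k=2)): [0, 7, 3, 5, 6, 2, 1, 4]
After 8 (swap(4, 5)): [0, 7, 3, 5, 2, 6, 1, 4]
After 9 (swap(7, 3)): [0, 7, 3, 4, 2, 6, 1, 5]
After 10 (swap(1, 4)): [0, 2, 3, 4, 7, 6, 1, 5]
After 11 (swap(7, 0)): [5, 2, 3, 4, 7, 6, 1, 0]
After 12 (swap(6, 0)): [1, 2, 3, 4, 7, 6, 5, 0]
After 13 (rotate_left(0, 4, k=4)): [7, 1, 2, 3, 4, 6, 5, 0]
After 14 (swap(5, 7)): [7, 1, 2, 3, 4, 0, 5, 6]
After 15 (swap(0, 4)): [4, 1, 2, 3, 7, 0, 5, 6]

Answer: [4, 1, 2, 3, 7, 0, 5, 6]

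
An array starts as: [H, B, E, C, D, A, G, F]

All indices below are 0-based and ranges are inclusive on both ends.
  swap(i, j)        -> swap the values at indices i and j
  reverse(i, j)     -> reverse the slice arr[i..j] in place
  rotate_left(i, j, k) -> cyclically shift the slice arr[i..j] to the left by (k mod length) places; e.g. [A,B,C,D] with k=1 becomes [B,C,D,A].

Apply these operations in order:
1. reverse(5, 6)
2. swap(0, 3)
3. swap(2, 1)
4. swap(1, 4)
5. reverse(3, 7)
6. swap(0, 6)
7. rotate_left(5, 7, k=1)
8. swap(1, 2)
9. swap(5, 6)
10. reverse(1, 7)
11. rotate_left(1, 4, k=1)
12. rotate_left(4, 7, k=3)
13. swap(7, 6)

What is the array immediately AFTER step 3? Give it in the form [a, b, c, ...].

Answer: [C, E, B, H, D, G, A, F]

Derivation:
After 1 (reverse(5, 6)): [H, B, E, C, D, G, A, F]
After 2 (swap(0, 3)): [C, B, E, H, D, G, A, F]
After 3 (swap(2, 1)): [C, E, B, H, D, G, A, F]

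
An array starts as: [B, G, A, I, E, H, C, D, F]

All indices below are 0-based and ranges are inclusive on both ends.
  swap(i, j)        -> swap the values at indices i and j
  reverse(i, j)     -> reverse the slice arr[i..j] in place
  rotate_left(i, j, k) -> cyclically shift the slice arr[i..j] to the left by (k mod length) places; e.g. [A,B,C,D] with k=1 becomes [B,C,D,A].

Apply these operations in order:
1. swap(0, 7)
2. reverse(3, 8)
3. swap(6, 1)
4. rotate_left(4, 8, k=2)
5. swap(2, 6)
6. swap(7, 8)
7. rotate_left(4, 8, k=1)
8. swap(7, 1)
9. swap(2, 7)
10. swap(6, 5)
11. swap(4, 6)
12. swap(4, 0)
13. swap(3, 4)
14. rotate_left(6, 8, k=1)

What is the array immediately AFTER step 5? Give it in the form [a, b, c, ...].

Answer: [D, H, I, F, G, E, A, B, C]

Derivation:
After 1 (swap(0, 7)): [D, G, A, I, E, H, C, B, F]
After 2 (reverse(3, 8)): [D, G, A, F, B, C, H, E, I]
After 3 (swap(6, 1)): [D, H, A, F, B, C, G, E, I]
After 4 (rotate_left(4, 8, k=2)): [D, H, A, F, G, E, I, B, C]
After 5 (swap(2, 6)): [D, H, I, F, G, E, A, B, C]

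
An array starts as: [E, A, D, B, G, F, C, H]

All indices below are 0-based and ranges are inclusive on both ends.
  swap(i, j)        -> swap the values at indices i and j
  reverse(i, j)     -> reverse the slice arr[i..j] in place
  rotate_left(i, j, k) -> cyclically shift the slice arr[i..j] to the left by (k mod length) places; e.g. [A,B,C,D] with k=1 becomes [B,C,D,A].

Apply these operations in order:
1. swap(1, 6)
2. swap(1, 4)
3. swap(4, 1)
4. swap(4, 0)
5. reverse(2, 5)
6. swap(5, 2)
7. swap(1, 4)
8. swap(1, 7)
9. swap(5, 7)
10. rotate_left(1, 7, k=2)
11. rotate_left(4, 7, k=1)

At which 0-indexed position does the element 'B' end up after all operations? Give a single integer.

After 1 (swap(1, 6)): [E, C, D, B, G, F, A, H]
After 2 (swap(1, 4)): [E, G, D, B, C, F, A, H]
After 3 (swap(4, 1)): [E, C, D, B, G, F, A, H]
After 4 (swap(4, 0)): [G, C, D, B, E, F, A, H]
After 5 (reverse(2, 5)): [G, C, F, E, B, D, A, H]
After 6 (swap(5, 2)): [G, C, D, E, B, F, A, H]
After 7 (swap(1, 4)): [G, B, D, E, C, F, A, H]
After 8 (swap(1, 7)): [G, H, D, E, C, F, A, B]
After 9 (swap(5, 7)): [G, H, D, E, C, B, A, F]
After 10 (rotate_left(1, 7, k=2)): [G, E, C, B, A, F, H, D]
After 11 (rotate_left(4, 7, k=1)): [G, E, C, B, F, H, D, A]

Answer: 3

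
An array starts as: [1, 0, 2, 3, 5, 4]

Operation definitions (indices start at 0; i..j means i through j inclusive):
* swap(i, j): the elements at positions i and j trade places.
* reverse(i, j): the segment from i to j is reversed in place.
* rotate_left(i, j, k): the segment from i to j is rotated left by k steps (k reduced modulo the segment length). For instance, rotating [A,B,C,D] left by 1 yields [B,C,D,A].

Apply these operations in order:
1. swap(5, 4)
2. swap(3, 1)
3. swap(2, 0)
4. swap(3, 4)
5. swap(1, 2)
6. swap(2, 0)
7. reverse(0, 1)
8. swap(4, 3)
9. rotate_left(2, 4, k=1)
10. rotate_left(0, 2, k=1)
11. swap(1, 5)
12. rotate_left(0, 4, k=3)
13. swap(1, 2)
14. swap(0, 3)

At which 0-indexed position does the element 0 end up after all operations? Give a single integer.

Answer: 5

Derivation:
After 1 (swap(5, 4)): [1, 0, 2, 3, 4, 5]
After 2 (swap(3, 1)): [1, 3, 2, 0, 4, 5]
After 3 (swap(2, 0)): [2, 3, 1, 0, 4, 5]
After 4 (swap(3, 4)): [2, 3, 1, 4, 0, 5]
After 5 (swap(1, 2)): [2, 1, 3, 4, 0, 5]
After 6 (swap(2, 0)): [3, 1, 2, 4, 0, 5]
After 7 (reverse(0, 1)): [1, 3, 2, 4, 0, 5]
After 8 (swap(4, 3)): [1, 3, 2, 0, 4, 5]
After 9 (rotate_left(2, 4, k=1)): [1, 3, 0, 4, 2, 5]
After 10 (rotate_left(0, 2, k=1)): [3, 0, 1, 4, 2, 5]
After 11 (swap(1, 5)): [3, 5, 1, 4, 2, 0]
After 12 (rotate_left(0, 4, k=3)): [4, 2, 3, 5, 1, 0]
After 13 (swap(1, 2)): [4, 3, 2, 5, 1, 0]
After 14 (swap(0, 3)): [5, 3, 2, 4, 1, 0]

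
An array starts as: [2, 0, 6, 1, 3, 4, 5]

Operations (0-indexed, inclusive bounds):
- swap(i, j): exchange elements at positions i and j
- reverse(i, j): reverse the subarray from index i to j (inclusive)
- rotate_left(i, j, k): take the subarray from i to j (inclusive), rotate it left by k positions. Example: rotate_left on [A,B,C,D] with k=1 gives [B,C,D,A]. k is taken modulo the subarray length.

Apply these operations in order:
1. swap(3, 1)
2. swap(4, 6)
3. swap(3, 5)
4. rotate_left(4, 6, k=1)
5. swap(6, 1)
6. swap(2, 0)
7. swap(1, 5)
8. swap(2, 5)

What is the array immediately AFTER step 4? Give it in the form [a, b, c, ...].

After 1 (swap(3, 1)): [2, 1, 6, 0, 3, 4, 5]
After 2 (swap(4, 6)): [2, 1, 6, 0, 5, 4, 3]
After 3 (swap(3, 5)): [2, 1, 6, 4, 5, 0, 3]
After 4 (rotate_left(4, 6, k=1)): [2, 1, 6, 4, 0, 3, 5]

Answer: [2, 1, 6, 4, 0, 3, 5]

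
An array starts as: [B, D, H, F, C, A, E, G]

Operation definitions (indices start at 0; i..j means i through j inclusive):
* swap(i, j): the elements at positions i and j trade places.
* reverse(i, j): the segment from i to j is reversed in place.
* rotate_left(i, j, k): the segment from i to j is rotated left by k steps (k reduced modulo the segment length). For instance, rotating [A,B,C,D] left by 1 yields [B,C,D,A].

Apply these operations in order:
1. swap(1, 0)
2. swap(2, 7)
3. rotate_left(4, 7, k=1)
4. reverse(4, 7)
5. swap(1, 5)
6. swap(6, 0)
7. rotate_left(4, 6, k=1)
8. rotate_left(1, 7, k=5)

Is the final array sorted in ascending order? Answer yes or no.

Answer: no

Derivation:
After 1 (swap(1, 0)): [D, B, H, F, C, A, E, G]
After 2 (swap(2, 7)): [D, B, G, F, C, A, E, H]
After 3 (rotate_left(4, 7, k=1)): [D, B, G, F, A, E, H, C]
After 4 (reverse(4, 7)): [D, B, G, F, C, H, E, A]
After 5 (swap(1, 5)): [D, H, G, F, C, B, E, A]
After 6 (swap(6, 0)): [E, H, G, F, C, B, D, A]
After 7 (rotate_left(4, 6, k=1)): [E, H, G, F, B, D, C, A]
After 8 (rotate_left(1, 7, k=5)): [E, C, A, H, G, F, B, D]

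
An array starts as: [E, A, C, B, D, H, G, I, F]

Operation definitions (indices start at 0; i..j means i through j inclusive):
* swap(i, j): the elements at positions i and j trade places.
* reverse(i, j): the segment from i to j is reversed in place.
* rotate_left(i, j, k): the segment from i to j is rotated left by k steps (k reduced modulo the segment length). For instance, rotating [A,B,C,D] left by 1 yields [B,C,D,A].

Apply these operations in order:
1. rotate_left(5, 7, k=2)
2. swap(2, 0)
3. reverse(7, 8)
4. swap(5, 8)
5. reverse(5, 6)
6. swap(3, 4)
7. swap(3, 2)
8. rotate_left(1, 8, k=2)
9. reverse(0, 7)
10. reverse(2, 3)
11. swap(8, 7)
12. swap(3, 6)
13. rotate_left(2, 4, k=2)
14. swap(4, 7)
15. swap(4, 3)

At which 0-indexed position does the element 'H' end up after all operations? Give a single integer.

Answer: 2

Derivation:
After 1 (rotate_left(5, 7, k=2)): [E, A, C, B, D, I, H, G, F]
After 2 (swap(2, 0)): [C, A, E, B, D, I, H, G, F]
After 3 (reverse(7, 8)): [C, A, E, B, D, I, H, F, G]
After 4 (swap(5, 8)): [C, A, E, B, D, G, H, F, I]
After 5 (reverse(5, 6)): [C, A, E, B, D, H, G, F, I]
After 6 (swap(3, 4)): [C, A, E, D, B, H, G, F, I]
After 7 (swap(3, 2)): [C, A, D, E, B, H, G, F, I]
After 8 (rotate_left(1, 8, k=2)): [C, E, B, H, G, F, I, A, D]
After 9 (reverse(0, 7)): [A, I, F, G, H, B, E, C, D]
After 10 (reverse(2, 3)): [A, I, G, F, H, B, E, C, D]
After 11 (swap(8, 7)): [A, I, G, F, H, B, E, D, C]
After 12 (swap(3, 6)): [A, I, G, E, H, B, F, D, C]
After 13 (rotate_left(2, 4, k=2)): [A, I, H, G, E, B, F, D, C]
After 14 (swap(4, 7)): [A, I, H, G, D, B, F, E, C]
After 15 (swap(4, 3)): [A, I, H, D, G, B, F, E, C]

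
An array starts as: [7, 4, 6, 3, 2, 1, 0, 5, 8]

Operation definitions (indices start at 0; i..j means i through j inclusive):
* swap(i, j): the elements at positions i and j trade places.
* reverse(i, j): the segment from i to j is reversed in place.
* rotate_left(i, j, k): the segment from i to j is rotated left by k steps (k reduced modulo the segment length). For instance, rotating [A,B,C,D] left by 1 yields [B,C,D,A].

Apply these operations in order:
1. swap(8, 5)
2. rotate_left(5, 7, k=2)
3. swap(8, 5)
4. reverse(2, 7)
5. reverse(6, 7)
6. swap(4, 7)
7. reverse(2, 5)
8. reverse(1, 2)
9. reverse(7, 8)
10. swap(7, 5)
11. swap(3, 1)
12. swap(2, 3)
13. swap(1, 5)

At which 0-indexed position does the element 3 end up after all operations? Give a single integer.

Answer: 5

Derivation:
After 1 (swap(8, 5)): [7, 4, 6, 3, 2, 8, 0, 5, 1]
After 2 (rotate_left(5, 7, k=2)): [7, 4, 6, 3, 2, 5, 8, 0, 1]
After 3 (swap(8, 5)): [7, 4, 6, 3, 2, 1, 8, 0, 5]
After 4 (reverse(2, 7)): [7, 4, 0, 8, 1, 2, 3, 6, 5]
After 5 (reverse(6, 7)): [7, 4, 0, 8, 1, 2, 6, 3, 5]
After 6 (swap(4, 7)): [7, 4, 0, 8, 3, 2, 6, 1, 5]
After 7 (reverse(2, 5)): [7, 4, 2, 3, 8, 0, 6, 1, 5]
After 8 (reverse(1, 2)): [7, 2, 4, 3, 8, 0, 6, 1, 5]
After 9 (reverse(7, 8)): [7, 2, 4, 3, 8, 0, 6, 5, 1]
After 10 (swap(7, 5)): [7, 2, 4, 3, 8, 5, 6, 0, 1]
After 11 (swap(3, 1)): [7, 3, 4, 2, 8, 5, 6, 0, 1]
After 12 (swap(2, 3)): [7, 3, 2, 4, 8, 5, 6, 0, 1]
After 13 (swap(1, 5)): [7, 5, 2, 4, 8, 3, 6, 0, 1]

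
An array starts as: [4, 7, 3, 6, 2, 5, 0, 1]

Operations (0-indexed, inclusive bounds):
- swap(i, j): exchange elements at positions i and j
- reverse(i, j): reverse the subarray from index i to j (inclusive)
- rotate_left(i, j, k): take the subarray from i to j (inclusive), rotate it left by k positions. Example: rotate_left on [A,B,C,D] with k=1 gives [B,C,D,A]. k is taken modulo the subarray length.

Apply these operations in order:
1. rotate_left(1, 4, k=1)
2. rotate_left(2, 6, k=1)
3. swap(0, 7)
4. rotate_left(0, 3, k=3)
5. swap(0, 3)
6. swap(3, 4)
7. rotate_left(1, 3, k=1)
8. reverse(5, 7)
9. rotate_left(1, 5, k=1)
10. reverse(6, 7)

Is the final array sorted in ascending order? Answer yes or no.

After 1 (rotate_left(1, 4, k=1)): [4, 3, 6, 2, 7, 5, 0, 1]
After 2 (rotate_left(2, 6, k=1)): [4, 3, 2, 7, 5, 0, 6, 1]
After 3 (swap(0, 7)): [1, 3, 2, 7, 5, 0, 6, 4]
After 4 (rotate_left(0, 3, k=3)): [7, 1, 3, 2, 5, 0, 6, 4]
After 5 (swap(0, 3)): [2, 1, 3, 7, 5, 0, 6, 4]
After 6 (swap(3, 4)): [2, 1, 3, 5, 7, 0, 6, 4]
After 7 (rotate_left(1, 3, k=1)): [2, 3, 5, 1, 7, 0, 6, 4]
After 8 (reverse(5, 7)): [2, 3, 5, 1, 7, 4, 6, 0]
After 9 (rotate_left(1, 5, k=1)): [2, 5, 1, 7, 4, 3, 6, 0]
After 10 (reverse(6, 7)): [2, 5, 1, 7, 4, 3, 0, 6]

Answer: no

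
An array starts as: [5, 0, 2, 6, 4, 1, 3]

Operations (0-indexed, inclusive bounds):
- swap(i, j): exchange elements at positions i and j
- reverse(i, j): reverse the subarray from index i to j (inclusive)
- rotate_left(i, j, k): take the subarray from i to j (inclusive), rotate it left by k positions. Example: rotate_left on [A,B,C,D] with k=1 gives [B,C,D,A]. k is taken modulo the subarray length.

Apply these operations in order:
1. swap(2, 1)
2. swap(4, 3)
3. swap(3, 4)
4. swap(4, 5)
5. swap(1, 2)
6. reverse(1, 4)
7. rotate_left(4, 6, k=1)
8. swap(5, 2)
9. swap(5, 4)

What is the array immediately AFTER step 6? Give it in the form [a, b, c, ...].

After 1 (swap(2, 1)): [5, 2, 0, 6, 4, 1, 3]
After 2 (swap(4, 3)): [5, 2, 0, 4, 6, 1, 3]
After 3 (swap(3, 4)): [5, 2, 0, 6, 4, 1, 3]
After 4 (swap(4, 5)): [5, 2, 0, 6, 1, 4, 3]
After 5 (swap(1, 2)): [5, 0, 2, 6, 1, 4, 3]
After 6 (reverse(1, 4)): [5, 1, 6, 2, 0, 4, 3]

Answer: [5, 1, 6, 2, 0, 4, 3]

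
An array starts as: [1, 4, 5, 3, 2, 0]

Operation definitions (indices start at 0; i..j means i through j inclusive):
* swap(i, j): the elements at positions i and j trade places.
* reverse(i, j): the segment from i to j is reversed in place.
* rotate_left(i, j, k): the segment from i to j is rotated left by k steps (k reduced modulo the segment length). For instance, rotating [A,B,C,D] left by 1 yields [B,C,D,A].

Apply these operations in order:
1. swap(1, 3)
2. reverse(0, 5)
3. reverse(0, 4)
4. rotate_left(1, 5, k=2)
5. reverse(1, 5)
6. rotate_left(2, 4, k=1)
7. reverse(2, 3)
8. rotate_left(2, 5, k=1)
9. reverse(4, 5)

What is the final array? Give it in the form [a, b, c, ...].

After 1 (swap(1, 3)): [1, 3, 5, 4, 2, 0]
After 2 (reverse(0, 5)): [0, 2, 4, 5, 3, 1]
After 3 (reverse(0, 4)): [3, 5, 4, 2, 0, 1]
After 4 (rotate_left(1, 5, k=2)): [3, 2, 0, 1, 5, 4]
After 5 (reverse(1, 5)): [3, 4, 5, 1, 0, 2]
After 6 (rotate_left(2, 4, k=1)): [3, 4, 1, 0, 5, 2]
After 7 (reverse(2, 3)): [3, 4, 0, 1, 5, 2]
After 8 (rotate_left(2, 5, k=1)): [3, 4, 1, 5, 2, 0]
After 9 (reverse(4, 5)): [3, 4, 1, 5, 0, 2]

Answer: [3, 4, 1, 5, 0, 2]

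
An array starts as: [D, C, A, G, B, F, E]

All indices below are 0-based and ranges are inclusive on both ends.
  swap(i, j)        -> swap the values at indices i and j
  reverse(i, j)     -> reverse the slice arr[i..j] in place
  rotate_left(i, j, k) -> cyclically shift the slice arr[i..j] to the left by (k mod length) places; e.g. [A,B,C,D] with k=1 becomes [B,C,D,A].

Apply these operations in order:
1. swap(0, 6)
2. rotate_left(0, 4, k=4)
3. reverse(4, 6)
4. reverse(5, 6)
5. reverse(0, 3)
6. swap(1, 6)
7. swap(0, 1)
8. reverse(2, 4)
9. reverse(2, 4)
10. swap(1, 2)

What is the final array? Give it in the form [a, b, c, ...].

Answer: [F, E, A, B, D, G, C]

Derivation:
After 1 (swap(0, 6)): [E, C, A, G, B, F, D]
After 2 (rotate_left(0, 4, k=4)): [B, E, C, A, G, F, D]
After 3 (reverse(4, 6)): [B, E, C, A, D, F, G]
After 4 (reverse(5, 6)): [B, E, C, A, D, G, F]
After 5 (reverse(0, 3)): [A, C, E, B, D, G, F]
After 6 (swap(1, 6)): [A, F, E, B, D, G, C]
After 7 (swap(0, 1)): [F, A, E, B, D, G, C]
After 8 (reverse(2, 4)): [F, A, D, B, E, G, C]
After 9 (reverse(2, 4)): [F, A, E, B, D, G, C]
After 10 (swap(1, 2)): [F, E, A, B, D, G, C]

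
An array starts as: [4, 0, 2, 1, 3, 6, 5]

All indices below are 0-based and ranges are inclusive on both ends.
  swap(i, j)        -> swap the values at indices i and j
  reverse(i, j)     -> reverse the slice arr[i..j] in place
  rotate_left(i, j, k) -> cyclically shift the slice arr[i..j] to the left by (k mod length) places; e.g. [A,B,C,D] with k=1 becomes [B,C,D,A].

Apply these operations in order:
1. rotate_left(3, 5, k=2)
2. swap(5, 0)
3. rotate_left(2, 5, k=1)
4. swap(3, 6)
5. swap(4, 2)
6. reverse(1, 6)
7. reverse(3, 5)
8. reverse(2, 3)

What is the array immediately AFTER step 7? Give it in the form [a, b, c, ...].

After 1 (rotate_left(3, 5, k=2)): [4, 0, 2, 6, 1, 3, 5]
After 2 (swap(5, 0)): [3, 0, 2, 6, 1, 4, 5]
After 3 (rotate_left(2, 5, k=1)): [3, 0, 6, 1, 4, 2, 5]
After 4 (swap(3, 6)): [3, 0, 6, 5, 4, 2, 1]
After 5 (swap(4, 2)): [3, 0, 4, 5, 6, 2, 1]
After 6 (reverse(1, 6)): [3, 1, 2, 6, 5, 4, 0]
After 7 (reverse(3, 5)): [3, 1, 2, 4, 5, 6, 0]

Answer: [3, 1, 2, 4, 5, 6, 0]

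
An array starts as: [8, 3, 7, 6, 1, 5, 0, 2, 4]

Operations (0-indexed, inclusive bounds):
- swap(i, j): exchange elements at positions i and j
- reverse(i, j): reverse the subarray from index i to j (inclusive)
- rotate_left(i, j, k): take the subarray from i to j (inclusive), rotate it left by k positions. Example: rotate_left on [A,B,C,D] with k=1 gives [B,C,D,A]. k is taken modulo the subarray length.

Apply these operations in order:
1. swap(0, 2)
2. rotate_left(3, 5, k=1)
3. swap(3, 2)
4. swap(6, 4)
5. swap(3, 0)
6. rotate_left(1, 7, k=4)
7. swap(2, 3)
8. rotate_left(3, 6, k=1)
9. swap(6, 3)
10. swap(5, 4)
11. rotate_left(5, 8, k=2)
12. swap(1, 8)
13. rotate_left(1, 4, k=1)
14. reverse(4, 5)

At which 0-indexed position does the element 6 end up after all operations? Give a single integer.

Answer: 8

Derivation:
After 1 (swap(0, 2)): [7, 3, 8, 6, 1, 5, 0, 2, 4]
After 2 (rotate_left(3, 5, k=1)): [7, 3, 8, 1, 5, 6, 0, 2, 4]
After 3 (swap(3, 2)): [7, 3, 1, 8, 5, 6, 0, 2, 4]
After 4 (swap(6, 4)): [7, 3, 1, 8, 0, 6, 5, 2, 4]
After 5 (swap(3, 0)): [8, 3, 1, 7, 0, 6, 5, 2, 4]
After 6 (rotate_left(1, 7, k=4)): [8, 6, 5, 2, 3, 1, 7, 0, 4]
After 7 (swap(2, 3)): [8, 6, 2, 5, 3, 1, 7, 0, 4]
After 8 (rotate_left(3, 6, k=1)): [8, 6, 2, 3, 1, 7, 5, 0, 4]
After 9 (swap(6, 3)): [8, 6, 2, 5, 1, 7, 3, 0, 4]
After 10 (swap(5, 4)): [8, 6, 2, 5, 7, 1, 3, 0, 4]
After 11 (rotate_left(5, 8, k=2)): [8, 6, 2, 5, 7, 0, 4, 1, 3]
After 12 (swap(1, 8)): [8, 3, 2, 5, 7, 0, 4, 1, 6]
After 13 (rotate_left(1, 4, k=1)): [8, 2, 5, 7, 3, 0, 4, 1, 6]
After 14 (reverse(4, 5)): [8, 2, 5, 7, 0, 3, 4, 1, 6]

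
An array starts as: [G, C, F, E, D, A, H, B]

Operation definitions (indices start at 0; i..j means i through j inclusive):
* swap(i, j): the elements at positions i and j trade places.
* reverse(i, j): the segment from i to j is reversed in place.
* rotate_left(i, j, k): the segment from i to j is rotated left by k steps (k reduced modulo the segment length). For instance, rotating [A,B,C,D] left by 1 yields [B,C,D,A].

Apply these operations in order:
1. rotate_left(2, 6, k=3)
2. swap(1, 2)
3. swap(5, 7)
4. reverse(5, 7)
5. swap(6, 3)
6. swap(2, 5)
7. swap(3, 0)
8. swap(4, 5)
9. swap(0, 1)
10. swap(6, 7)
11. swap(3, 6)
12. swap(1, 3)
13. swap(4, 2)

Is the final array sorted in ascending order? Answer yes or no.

Answer: yes

Derivation:
After 1 (rotate_left(2, 6, k=3)): [G, C, A, H, F, E, D, B]
After 2 (swap(1, 2)): [G, A, C, H, F, E, D, B]
After 3 (swap(5, 7)): [G, A, C, H, F, B, D, E]
After 4 (reverse(5, 7)): [G, A, C, H, F, E, D, B]
After 5 (swap(6, 3)): [G, A, C, D, F, E, H, B]
After 6 (swap(2, 5)): [G, A, E, D, F, C, H, B]
After 7 (swap(3, 0)): [D, A, E, G, F, C, H, B]
After 8 (swap(4, 5)): [D, A, E, G, C, F, H, B]
After 9 (swap(0, 1)): [A, D, E, G, C, F, H, B]
After 10 (swap(6, 7)): [A, D, E, G, C, F, B, H]
After 11 (swap(3, 6)): [A, D, E, B, C, F, G, H]
After 12 (swap(1, 3)): [A, B, E, D, C, F, G, H]
After 13 (swap(4, 2)): [A, B, C, D, E, F, G, H]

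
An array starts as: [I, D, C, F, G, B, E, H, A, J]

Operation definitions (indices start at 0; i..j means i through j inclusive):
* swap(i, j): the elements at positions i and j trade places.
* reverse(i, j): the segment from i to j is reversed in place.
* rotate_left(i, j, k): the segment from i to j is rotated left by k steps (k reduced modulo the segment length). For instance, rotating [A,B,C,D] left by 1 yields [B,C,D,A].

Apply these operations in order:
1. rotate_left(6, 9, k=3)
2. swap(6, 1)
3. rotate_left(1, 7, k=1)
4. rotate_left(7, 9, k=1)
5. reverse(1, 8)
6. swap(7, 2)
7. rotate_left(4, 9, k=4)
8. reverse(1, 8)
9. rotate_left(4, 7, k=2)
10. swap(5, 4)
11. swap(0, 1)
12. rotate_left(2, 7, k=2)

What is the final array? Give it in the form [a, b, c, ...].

After 1 (rotate_left(6, 9, k=3)): [I, D, C, F, G, B, J, E, H, A]
After 2 (swap(6, 1)): [I, J, C, F, G, B, D, E, H, A]
After 3 (rotate_left(1, 7, k=1)): [I, C, F, G, B, D, E, J, H, A]
After 4 (rotate_left(7, 9, k=1)): [I, C, F, G, B, D, E, H, A, J]
After 5 (reverse(1, 8)): [I, A, H, E, D, B, G, F, C, J]
After 6 (swap(7, 2)): [I, A, F, E, D, B, G, H, C, J]
After 7 (rotate_left(4, 9, k=4)): [I, A, F, E, C, J, D, B, G, H]
After 8 (reverse(1, 8)): [I, G, B, D, J, C, E, F, A, H]
After 9 (rotate_left(4, 7, k=2)): [I, G, B, D, E, F, J, C, A, H]
After 10 (swap(5, 4)): [I, G, B, D, F, E, J, C, A, H]
After 11 (swap(0, 1)): [G, I, B, D, F, E, J, C, A, H]
After 12 (rotate_left(2, 7, k=2)): [G, I, F, E, J, C, B, D, A, H]

Answer: [G, I, F, E, J, C, B, D, A, H]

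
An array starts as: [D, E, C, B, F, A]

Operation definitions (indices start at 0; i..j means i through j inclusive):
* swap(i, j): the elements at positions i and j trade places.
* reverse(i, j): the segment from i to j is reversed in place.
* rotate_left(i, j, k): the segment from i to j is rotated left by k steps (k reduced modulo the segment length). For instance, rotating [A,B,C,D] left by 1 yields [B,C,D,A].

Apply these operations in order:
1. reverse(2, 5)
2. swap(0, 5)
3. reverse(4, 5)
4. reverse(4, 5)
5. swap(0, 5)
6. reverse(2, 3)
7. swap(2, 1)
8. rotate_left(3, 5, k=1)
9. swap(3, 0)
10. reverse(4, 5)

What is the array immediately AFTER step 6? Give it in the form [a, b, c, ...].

After 1 (reverse(2, 5)): [D, E, A, F, B, C]
After 2 (swap(0, 5)): [C, E, A, F, B, D]
After 3 (reverse(4, 5)): [C, E, A, F, D, B]
After 4 (reverse(4, 5)): [C, E, A, F, B, D]
After 5 (swap(0, 5)): [D, E, A, F, B, C]
After 6 (reverse(2, 3)): [D, E, F, A, B, C]

Answer: [D, E, F, A, B, C]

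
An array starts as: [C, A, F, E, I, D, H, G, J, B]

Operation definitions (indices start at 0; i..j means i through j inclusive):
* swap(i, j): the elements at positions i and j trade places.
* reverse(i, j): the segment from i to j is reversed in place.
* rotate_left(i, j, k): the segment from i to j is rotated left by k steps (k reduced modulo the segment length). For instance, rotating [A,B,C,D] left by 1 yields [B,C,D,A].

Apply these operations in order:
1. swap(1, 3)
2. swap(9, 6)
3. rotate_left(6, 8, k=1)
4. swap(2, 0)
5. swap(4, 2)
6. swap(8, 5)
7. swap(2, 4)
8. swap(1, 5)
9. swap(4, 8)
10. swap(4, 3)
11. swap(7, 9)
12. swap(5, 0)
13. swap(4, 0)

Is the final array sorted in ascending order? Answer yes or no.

After 1 (swap(1, 3)): [C, E, F, A, I, D, H, G, J, B]
After 2 (swap(9, 6)): [C, E, F, A, I, D, B, G, J, H]
After 3 (rotate_left(6, 8, k=1)): [C, E, F, A, I, D, G, J, B, H]
After 4 (swap(2, 0)): [F, E, C, A, I, D, G, J, B, H]
After 5 (swap(4, 2)): [F, E, I, A, C, D, G, J, B, H]
After 6 (swap(8, 5)): [F, E, I, A, C, B, G, J, D, H]
After 7 (swap(2, 4)): [F, E, C, A, I, B, G, J, D, H]
After 8 (swap(1, 5)): [F, B, C, A, I, E, G, J, D, H]
After 9 (swap(4, 8)): [F, B, C, A, D, E, G, J, I, H]
After 10 (swap(4, 3)): [F, B, C, D, A, E, G, J, I, H]
After 11 (swap(7, 9)): [F, B, C, D, A, E, G, H, I, J]
After 12 (swap(5, 0)): [E, B, C, D, A, F, G, H, I, J]
After 13 (swap(4, 0)): [A, B, C, D, E, F, G, H, I, J]

Answer: yes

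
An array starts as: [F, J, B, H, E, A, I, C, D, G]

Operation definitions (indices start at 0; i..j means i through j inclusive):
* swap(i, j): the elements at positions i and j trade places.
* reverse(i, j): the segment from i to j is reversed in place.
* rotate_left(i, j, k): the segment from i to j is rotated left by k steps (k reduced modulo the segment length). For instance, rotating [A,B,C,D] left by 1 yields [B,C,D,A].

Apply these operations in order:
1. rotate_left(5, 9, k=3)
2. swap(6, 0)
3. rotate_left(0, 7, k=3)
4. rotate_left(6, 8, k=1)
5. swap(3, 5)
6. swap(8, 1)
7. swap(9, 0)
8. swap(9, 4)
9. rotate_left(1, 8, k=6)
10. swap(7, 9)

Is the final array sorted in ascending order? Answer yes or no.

After 1 (rotate_left(5, 9, k=3)): [F, J, B, H, E, D, G, A, I, C]
After 2 (swap(6, 0)): [G, J, B, H, E, D, F, A, I, C]
After 3 (rotate_left(0, 7, k=3)): [H, E, D, F, A, G, J, B, I, C]
After 4 (rotate_left(6, 8, k=1)): [H, E, D, F, A, G, B, I, J, C]
After 5 (swap(3, 5)): [H, E, D, G, A, F, B, I, J, C]
After 6 (swap(8, 1)): [H, J, D, G, A, F, B, I, E, C]
After 7 (swap(9, 0)): [C, J, D, G, A, F, B, I, E, H]
After 8 (swap(9, 4)): [C, J, D, G, H, F, B, I, E, A]
After 9 (rotate_left(1, 8, k=6)): [C, I, E, J, D, G, H, F, B, A]
After 10 (swap(7, 9)): [C, I, E, J, D, G, H, A, B, F]

Answer: no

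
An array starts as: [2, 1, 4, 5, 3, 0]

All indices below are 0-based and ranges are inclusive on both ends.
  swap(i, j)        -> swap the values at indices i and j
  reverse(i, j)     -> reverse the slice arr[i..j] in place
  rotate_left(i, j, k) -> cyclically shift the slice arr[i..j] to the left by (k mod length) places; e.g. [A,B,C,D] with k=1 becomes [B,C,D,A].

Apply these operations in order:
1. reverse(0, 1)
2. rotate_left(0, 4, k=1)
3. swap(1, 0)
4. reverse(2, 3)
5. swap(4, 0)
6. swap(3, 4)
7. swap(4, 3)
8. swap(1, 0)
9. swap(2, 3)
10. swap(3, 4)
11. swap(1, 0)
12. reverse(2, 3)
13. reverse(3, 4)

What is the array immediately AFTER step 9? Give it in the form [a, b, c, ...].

After 1 (reverse(0, 1)): [1, 2, 4, 5, 3, 0]
After 2 (rotate_left(0, 4, k=1)): [2, 4, 5, 3, 1, 0]
After 3 (swap(1, 0)): [4, 2, 5, 3, 1, 0]
After 4 (reverse(2, 3)): [4, 2, 3, 5, 1, 0]
After 5 (swap(4, 0)): [1, 2, 3, 5, 4, 0]
After 6 (swap(3, 4)): [1, 2, 3, 4, 5, 0]
After 7 (swap(4, 3)): [1, 2, 3, 5, 4, 0]
After 8 (swap(1, 0)): [2, 1, 3, 5, 4, 0]
After 9 (swap(2, 3)): [2, 1, 5, 3, 4, 0]

Answer: [2, 1, 5, 3, 4, 0]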